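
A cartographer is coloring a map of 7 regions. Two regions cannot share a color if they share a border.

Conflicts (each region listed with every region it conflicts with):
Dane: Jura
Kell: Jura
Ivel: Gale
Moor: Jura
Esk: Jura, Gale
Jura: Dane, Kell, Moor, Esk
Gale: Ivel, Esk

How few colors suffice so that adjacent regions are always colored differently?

2

Esk and Gale conflict, so at least 2 colors are needed.
One proper 2-coloring: Dane=2, Kell=2, Ivel=2, Moor=2, Esk=2, Jura=1, Gale=1. Each listed conflict is separated.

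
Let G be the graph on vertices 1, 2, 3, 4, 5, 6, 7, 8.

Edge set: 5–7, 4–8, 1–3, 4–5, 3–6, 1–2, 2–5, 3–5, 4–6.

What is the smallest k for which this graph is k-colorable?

3 and 6 are adjacent, so at least 2 colors are needed.
2 colors suffice: 1=red, 2=blue, 3=blue, 4=blue, 5=red, 6=red, 7=blue, 8=red. Each edge has distinct colors on its endpoints.

2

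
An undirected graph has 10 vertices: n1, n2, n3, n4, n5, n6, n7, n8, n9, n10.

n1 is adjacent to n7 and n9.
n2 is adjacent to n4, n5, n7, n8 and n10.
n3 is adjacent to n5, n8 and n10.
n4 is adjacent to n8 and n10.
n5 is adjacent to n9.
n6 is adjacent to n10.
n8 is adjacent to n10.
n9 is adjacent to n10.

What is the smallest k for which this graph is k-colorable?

n2, n4, n8, n10 are mutually adjacent (a clique of size 4), so at least 4 colors are needed.
4 colors suffice: color 1 → {n1, n5, n10}; color 2 → {n2, n3, n6, n9}; color 3 → {n7, n8}; color 4 → {n4}. No two adjacent vertices share a color.

4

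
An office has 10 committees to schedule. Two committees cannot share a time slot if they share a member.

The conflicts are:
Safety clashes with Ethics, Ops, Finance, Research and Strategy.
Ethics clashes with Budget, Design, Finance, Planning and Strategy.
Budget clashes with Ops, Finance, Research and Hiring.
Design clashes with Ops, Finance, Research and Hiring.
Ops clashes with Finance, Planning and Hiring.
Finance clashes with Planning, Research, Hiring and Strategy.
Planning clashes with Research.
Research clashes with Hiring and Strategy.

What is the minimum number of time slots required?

4

Design, Ops, Finance, Hiring pairwise conflict, so at least 4 time slots are needed.
4 time slots suffice: time slot 1 → {Finance}; time slot 2 → {Ethics, Ops, Research}; time slot 3 → {Safety, Planning, Hiring}; time slot 4 → {Budget, Design, Strategy}. Every pair that conflicts lands in different time slots.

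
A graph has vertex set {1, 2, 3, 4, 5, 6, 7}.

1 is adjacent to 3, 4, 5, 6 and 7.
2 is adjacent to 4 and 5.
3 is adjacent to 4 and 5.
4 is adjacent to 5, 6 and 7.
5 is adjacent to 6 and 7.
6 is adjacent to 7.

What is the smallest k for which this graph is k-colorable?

5

1, 4, 5, 6, 7 form a clique, so at least 5 colors are needed.
One proper 5-coloring: 1=green, 2=green, 3=yellow, 4=red, 5=blue, 6=yellow, 7=purple. Every edge joins two different colors.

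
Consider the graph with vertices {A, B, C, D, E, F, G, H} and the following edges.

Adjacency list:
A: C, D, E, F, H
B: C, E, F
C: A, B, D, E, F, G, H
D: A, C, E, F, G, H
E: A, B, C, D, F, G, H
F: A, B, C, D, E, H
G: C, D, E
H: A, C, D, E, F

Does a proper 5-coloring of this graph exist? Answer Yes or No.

A, C, D, E, F, H are mutually adjacent (a clique of size 6), so at least 6 colors are needed.
So 5 colors are not enough.

No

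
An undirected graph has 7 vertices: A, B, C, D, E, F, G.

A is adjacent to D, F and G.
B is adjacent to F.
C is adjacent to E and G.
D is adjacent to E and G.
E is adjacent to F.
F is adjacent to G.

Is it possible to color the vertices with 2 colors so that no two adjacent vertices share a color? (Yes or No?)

A, D, G are mutually adjacent, so at least 3 colors are needed.
So 2 colors are not enough.

No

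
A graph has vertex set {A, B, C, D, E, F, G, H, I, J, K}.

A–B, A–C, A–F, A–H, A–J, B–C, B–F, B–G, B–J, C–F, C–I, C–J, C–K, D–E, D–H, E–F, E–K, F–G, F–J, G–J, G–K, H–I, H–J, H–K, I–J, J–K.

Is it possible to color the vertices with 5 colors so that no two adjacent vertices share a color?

Yes

The chromatic number is 5. A, B, C, F, J form a clique, so at least 5 colors are needed.
5 colors suffice: A=purple, B=yellow, C=green, D=green, E=red, F=blue, G=green, H=blue, I=yellow, J=red, K=yellow.
That is already a proper 5-coloring.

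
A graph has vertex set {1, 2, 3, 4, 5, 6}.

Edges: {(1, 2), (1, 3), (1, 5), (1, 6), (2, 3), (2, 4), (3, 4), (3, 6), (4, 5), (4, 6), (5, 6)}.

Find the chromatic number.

1, 2, 3 form a triangle, so at least 3 colors are needed.
3 colors suffice: color red → {1, 4}; color blue → {3, 5}; color green → {2, 6}. No two adjacent vertices share a color.

3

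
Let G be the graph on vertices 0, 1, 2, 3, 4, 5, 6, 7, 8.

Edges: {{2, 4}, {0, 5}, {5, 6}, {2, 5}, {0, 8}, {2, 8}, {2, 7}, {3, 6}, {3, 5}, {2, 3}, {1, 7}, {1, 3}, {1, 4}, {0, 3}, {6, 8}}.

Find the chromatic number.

0, 3, 5 are pairwise adjacent, so at least 3 colors are needed.
A valid assignment using 3 colors: 0=b, 1=b, 2=b, 3=a, 4=a, 5=c, 6=b, 7=a, 8=a. Each edge has distinct colors on its endpoints.

3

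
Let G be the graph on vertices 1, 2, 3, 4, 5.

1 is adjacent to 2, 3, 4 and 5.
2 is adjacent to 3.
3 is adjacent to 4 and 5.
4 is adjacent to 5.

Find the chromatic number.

1, 3, 4, 5 form a clique, so at least 4 colors are needed.
4 colors suffice: color red → {3}; color blue → {1}; color green → {2, 5}; color yellow → {4}. Every edge joins two different colors.

4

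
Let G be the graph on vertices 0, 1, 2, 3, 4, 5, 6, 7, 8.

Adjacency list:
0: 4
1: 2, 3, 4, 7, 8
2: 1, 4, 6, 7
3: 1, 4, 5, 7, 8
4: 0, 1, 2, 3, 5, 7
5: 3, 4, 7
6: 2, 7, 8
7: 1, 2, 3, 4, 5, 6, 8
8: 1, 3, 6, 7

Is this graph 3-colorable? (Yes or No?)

No

1, 3, 7, 8 are pairwise adjacent (a clique of size 4), so at least 4 colors are needed.
So 3 colors are not enough.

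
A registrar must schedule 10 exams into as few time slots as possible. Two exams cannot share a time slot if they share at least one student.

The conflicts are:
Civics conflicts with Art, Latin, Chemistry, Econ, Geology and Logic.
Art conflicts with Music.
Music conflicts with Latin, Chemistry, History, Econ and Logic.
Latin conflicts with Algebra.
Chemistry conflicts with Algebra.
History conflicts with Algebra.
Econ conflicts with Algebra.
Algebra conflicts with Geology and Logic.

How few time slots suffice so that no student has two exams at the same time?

Econ and Algebra conflict, so at least 2 time slots are needed.
Using 2 time slots: Civics=1, Art=2, Music=1, Latin=2, Chemistry=2, History=2, Econ=2, Algebra=1, Geology=2, Logic=2. Every pair that conflicts lands in different time slots.

2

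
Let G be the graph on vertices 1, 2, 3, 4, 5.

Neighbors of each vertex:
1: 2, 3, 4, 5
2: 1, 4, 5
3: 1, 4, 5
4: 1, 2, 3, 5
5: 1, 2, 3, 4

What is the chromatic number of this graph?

1, 2, 4, 5 form a clique, so at least 4 colors are needed.
A valid assignment using 4 colors: 1=red, 2=yellow, 3=yellow, 4=blue, 5=green. No two adjacent vertices share a color.

4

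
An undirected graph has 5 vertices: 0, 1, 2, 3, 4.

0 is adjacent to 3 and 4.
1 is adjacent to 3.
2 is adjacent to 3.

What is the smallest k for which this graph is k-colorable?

0 and 3 are adjacent, so at least 2 colors are needed.
2 colors suffice: 0=blue, 1=blue, 2=blue, 3=red, 4=red. No two adjacent vertices share a color.

2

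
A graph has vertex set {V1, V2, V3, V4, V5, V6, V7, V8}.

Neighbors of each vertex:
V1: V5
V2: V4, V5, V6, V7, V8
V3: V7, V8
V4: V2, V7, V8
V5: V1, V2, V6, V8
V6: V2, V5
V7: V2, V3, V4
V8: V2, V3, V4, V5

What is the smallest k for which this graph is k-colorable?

3

V2, V5, V6 are mutually adjacent, so at least 3 colors are needed.
One proper 3-coloring: V1=1, V2=1, V3=1, V4=2, V5=2, V6=3, V7=3, V8=3. Every edge joins two different colors.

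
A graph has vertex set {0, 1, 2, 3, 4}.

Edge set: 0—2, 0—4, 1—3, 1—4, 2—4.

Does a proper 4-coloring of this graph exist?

Yes

The chromatic number is 3. 0, 2, 4 are pairwise adjacent, so at least 3 colors are needed.
3 colors suffice: color red → {3, 4}; color blue → {1, 2}; color green → {0}.
Since 4 ≥ 3, a proper 4-coloring certainly exists.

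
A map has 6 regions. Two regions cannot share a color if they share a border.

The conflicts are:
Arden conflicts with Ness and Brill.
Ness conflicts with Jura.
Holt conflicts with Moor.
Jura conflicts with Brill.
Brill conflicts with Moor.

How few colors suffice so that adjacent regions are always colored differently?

Arden and Ness conflict, so at least 2 colors are needed.
A valid assignment using 2 colors: Arden=2, Ness=1, Holt=1, Jura=2, Brill=1, Moor=2. Every pair that conflicts lands in different colors.

2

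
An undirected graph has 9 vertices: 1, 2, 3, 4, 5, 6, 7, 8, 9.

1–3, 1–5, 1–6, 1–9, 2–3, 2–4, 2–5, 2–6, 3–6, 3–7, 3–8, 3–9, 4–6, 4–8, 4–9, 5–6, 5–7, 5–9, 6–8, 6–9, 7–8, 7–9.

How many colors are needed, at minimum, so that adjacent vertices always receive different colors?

4

1, 3, 6, 9 are pairwise adjacent (a clique of size 4), so at least 4 colors are needed.
4 colors suffice: 1=yellow, 2=blue, 3=green, 4=green, 5=green, 6=red, 7=red, 8=blue, 9=blue. No two adjacent vertices share a color.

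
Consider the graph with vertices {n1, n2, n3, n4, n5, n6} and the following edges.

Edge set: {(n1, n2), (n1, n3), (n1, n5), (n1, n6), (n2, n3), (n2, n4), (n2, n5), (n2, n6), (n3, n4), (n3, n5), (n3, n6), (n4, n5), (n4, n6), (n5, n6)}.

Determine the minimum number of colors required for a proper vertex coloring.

5

n2, n3, n4, n5, n6 are mutually adjacent (a clique of size 5), so at least 5 colors are needed.
5 colors suffice: color R → {n6}; color B → {n3}; color G → {n5}; color Y → {n2}; color P → {n1, n4}. Each edge has distinct colors on its endpoints.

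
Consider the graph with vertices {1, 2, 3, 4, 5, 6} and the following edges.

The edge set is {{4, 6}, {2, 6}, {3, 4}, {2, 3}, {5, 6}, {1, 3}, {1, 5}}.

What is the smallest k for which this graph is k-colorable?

The cycle 6-4-3-1-5-6 has odd length 5, so it cannot be 2-colored; at least 3 colors are needed.
A valid assignment using 3 colors: 1=c, 2=b, 3=a, 4=b, 5=b, 6=a. Every edge joins two different colors.

3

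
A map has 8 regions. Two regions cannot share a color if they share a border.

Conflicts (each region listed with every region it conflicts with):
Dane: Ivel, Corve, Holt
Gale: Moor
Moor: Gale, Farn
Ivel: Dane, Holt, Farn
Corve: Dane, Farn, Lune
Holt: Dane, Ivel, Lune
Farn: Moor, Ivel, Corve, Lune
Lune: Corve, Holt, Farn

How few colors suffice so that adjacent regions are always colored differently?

3

Dane, Ivel, Holt pairwise conflict, so at least 3 colors are needed.
3 colors suffice: Dane=1, Gale=1, Moor=2, Ivel=3, Corve=2, Holt=2, Farn=1, Lune=3. No two conflicting regions share a color.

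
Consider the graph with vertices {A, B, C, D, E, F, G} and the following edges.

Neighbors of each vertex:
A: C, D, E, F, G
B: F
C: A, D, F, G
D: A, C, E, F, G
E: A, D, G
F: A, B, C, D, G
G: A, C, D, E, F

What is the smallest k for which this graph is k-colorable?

5

A, C, D, F, G are mutually adjacent (a clique of size 5), so at least 5 colors are needed.
5 colors suffice: color red → {B, G}; color blue → {D}; color green → {E, F}; color yellow → {A}; color purple → {C}. Every edge joins two different colors.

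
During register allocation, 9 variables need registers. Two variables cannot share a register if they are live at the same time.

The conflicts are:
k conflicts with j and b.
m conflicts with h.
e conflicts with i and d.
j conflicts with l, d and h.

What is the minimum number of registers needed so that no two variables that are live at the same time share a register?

2

j and d conflict, so at least 2 registers are needed.
2 registers suffice: k=2, m=1, e=1, j=1, i=2, l=2, b=1, d=2, h=2. Every pair that conflicts lands in different registers.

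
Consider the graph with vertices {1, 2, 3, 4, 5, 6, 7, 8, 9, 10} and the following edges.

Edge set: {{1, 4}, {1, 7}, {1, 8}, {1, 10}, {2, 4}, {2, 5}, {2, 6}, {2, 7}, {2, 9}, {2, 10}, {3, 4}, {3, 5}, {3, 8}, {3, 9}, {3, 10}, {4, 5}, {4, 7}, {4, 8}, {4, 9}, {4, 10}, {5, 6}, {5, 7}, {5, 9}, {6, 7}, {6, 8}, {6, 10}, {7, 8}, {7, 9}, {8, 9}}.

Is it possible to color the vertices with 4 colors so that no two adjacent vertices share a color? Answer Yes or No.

2, 4, 5, 7, 9 are mutually adjacent (a clique of size 5), so at least 5 colors are needed.
So 4 colors are not enough.

No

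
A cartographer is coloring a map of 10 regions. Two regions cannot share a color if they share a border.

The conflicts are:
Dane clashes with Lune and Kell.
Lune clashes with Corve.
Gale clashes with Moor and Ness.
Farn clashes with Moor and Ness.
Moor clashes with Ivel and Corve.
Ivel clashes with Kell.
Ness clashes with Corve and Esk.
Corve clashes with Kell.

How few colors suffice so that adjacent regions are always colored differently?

2

Corve and Kell conflict, so at least 2 colors are needed.
One proper 2-coloring: Dane=2, Lune=1, Gale=2, Farn=2, Moor=1, Ivel=2, Ness=1, Corve=2, Kell=1, Esk=2. Every pair that conflicts lands in different colors.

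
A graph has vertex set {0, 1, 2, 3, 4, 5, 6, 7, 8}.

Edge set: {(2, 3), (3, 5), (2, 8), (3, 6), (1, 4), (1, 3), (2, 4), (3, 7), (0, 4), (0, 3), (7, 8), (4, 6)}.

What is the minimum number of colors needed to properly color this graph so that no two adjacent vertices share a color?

3 and 6 are adjacent, so at least 2 colors are needed.
2 colors suffice: 0=blue, 1=blue, 2=blue, 3=red, 4=red, 5=blue, 6=blue, 7=blue, 8=red. No two adjacent vertices share a color.

2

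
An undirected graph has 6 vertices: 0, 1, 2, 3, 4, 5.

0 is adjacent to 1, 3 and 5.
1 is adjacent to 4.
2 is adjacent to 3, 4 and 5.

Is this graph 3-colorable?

The chromatic number is 3. The cycle 2-4-1-0-3-2 has odd length 5, so it cannot be 2-colored; at least 3 colors are needed.
3 colors suffice: color a → {0, 2}; color b → {1, 3, 5}; color c → {4}.
That is already a proper 3-coloring.

Yes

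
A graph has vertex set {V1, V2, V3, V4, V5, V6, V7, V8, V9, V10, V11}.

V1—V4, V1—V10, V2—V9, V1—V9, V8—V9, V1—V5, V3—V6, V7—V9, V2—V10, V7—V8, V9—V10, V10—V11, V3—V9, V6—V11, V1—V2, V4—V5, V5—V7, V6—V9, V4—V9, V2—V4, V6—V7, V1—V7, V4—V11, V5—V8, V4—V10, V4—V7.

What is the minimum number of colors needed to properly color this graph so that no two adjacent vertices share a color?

5

V1, V2, V4, V9, V10 are pairwise adjacent (a clique of size 5), so at least 5 colors are needed.
5 colors suffice: color R → {V5, V9, V11}; color B → {V4, V6, V8}; color G → {V3, V7, V10}; color Y → {V1}; color P → {V2}. Each edge has distinct colors on its endpoints.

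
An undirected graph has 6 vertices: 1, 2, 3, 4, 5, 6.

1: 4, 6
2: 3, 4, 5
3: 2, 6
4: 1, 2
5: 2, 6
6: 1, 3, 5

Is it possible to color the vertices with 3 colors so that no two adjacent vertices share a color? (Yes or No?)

Yes

The chromatic number is 3. The cycle 1-6-3-2-4-1 has odd length 5, so it cannot be 2-colored; at least 3 colors are needed.
3 colors suffice: color a → {2, 6}; color b → {3, 4, 5}; color c → {1}.
That is already a proper 3-coloring.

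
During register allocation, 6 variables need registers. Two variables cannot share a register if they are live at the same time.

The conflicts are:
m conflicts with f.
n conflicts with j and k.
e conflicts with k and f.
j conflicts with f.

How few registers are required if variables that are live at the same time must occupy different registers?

3

The cycle k-n-j-f-e-k has odd length 5, so it cannot be 2-colored; at least 3 registers are needed.
Using 3 registers: m=2, n=3, e=2, j=2, k=1, f=1. Each listed conflict is separated.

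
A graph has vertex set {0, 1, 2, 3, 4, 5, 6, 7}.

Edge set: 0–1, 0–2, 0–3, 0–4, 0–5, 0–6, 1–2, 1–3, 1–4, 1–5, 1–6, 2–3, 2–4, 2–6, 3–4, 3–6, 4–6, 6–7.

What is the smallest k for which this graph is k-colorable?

0, 1, 2, 3, 4, 6 form a clique, so at least 6 colors are needed.
6 colors suffice: 0=a, 1=c, 2=f, 3=d, 4=e, 5=b, 6=b, 7=a. No two adjacent vertices share a color.

6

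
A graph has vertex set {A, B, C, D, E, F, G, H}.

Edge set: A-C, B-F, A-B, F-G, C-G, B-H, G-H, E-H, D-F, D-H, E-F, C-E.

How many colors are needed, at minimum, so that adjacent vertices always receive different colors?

The cycle C-E-H-B-A-C has odd length 5, so it cannot be 2-colored; at least 3 colors are needed.
A valid assignment using 3 colors: A=3, B=2, C=1, D=2, E=2, F=1, G=2, H=1. Each edge has distinct colors on its endpoints.

3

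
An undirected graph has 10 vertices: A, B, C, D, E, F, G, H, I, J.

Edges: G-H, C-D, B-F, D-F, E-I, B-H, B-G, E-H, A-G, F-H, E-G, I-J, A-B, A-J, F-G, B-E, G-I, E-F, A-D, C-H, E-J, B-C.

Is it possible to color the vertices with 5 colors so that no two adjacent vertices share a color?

Yes

The chromatic number is 5. B, E, F, G, H are pairwise adjacent (a clique of size 5), so at least 5 colors are needed.
5 colors suffice: color 1 → {B, D, I}; color 2 → {A, C, E}; color 3 → {G, J}; color 4 → {F}; color 5 → {H}.
That is already a proper 5-coloring.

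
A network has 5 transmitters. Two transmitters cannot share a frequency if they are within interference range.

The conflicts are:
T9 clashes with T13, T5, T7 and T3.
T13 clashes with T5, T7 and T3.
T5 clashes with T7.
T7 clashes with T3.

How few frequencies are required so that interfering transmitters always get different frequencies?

4

T9, T13, T5, T7 are mutually in conflict, so at least 4 frequencies are needed.
4 frequencies suffice: T9=2, T13=3, T5=4, T7=1, T3=4. Each listed conflict is separated.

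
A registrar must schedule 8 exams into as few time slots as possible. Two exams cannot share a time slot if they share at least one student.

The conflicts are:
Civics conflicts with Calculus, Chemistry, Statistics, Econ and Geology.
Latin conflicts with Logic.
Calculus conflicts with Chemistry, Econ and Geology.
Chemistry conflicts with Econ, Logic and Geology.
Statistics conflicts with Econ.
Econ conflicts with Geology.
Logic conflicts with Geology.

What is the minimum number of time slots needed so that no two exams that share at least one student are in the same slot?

5

Civics, Calculus, Chemistry, Econ, Geology all conflict with each other, so at least 5 time slots are needed.
A valid assignment using 5 time slots: Civics=1, Latin=2, Calculus=5, Chemistry=4, Statistics=3, Econ=2, Logic=1, Geology=3. Each listed conflict is separated.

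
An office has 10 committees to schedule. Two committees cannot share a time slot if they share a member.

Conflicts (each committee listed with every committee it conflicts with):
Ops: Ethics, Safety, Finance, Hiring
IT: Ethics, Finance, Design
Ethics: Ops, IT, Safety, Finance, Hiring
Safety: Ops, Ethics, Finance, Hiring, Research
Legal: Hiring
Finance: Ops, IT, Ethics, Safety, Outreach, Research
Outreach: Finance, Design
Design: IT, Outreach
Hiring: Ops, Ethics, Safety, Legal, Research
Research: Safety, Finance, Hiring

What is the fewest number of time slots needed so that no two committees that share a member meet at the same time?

Ops, Ethics, Safety, Finance all conflict with each other, so at least 4 time slots are needed.
4 time slots suffice: time slot 1 → {Finance, Design, Hiring}; time slot 2 → {IT, Safety, Legal, Outreach}; time slot 3 → {Ethics, Research}; time slot 4 → {Ops}. Each listed conflict is separated.

4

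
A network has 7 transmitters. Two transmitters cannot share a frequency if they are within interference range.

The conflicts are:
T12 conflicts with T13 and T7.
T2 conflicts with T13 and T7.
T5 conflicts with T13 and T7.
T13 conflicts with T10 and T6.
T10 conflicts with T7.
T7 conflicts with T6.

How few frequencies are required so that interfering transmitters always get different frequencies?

T12 and T7 conflict, so at least 2 frequencies are needed.
2 frequencies suffice: frequency 1 → {T13, T7}; frequency 2 → {T12, T2, T5, T10, T6}. No two conflicting transmitters share a frequency.

2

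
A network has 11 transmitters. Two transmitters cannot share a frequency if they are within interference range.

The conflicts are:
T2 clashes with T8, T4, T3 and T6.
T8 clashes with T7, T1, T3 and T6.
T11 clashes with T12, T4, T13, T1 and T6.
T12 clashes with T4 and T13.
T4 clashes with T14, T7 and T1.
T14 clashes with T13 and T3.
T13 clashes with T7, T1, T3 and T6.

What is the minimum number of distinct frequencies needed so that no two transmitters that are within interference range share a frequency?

T11, T12, T4 pairwise conflict, so at least 3 frequencies are needed.
3 frequencies suffice: frequency 1 → {T8, T4, T13}; frequency 2 → {T2, T11, T14, T7}; frequency 3 → {T12, T1, T3, T6}. Each listed conflict is separated.

3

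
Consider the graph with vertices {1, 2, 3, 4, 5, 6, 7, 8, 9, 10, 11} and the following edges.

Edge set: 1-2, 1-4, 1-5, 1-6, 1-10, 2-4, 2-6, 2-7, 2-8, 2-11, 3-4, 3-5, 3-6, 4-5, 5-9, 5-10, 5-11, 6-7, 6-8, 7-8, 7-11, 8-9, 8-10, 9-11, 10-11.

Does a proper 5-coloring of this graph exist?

Yes

The chromatic number is 4. 2, 6, 7, 8 are pairwise adjacent (a clique of size 4), so at least 4 colors are needed.
4 colors suffice: 1=green, 2=red, 3=green, 4=blue, 5=red, 6=blue, 7=yellow, 8=green, 9=yellow, 10=yellow, 11=blue.
Since 5 ≥ 4, a proper 5-coloring certainly exists.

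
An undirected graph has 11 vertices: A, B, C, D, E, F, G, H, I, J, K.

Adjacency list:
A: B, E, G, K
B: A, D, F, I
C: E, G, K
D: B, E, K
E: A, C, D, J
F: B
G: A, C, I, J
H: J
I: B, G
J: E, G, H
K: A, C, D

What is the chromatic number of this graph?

C and E are adjacent, so at least 2 colors are needed.
2 colors suffice: color 1 → {A, C, D, F, I, J}; color 2 → {B, E, G, H, K}. Every edge joins two different colors.

2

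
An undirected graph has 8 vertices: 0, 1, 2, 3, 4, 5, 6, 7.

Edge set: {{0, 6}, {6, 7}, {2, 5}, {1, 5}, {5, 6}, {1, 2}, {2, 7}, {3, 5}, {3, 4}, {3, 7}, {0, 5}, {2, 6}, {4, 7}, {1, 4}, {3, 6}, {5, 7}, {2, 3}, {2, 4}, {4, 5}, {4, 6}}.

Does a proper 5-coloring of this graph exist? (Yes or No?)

No

2, 3, 4, 5, 6, 7 are pairwise adjacent (a clique of size 6), so at least 6 colors are needed.
So 5 colors are not enough.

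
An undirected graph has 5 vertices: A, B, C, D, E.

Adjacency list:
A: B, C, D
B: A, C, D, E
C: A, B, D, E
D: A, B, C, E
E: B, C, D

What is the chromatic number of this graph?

4

B, C, D, E are mutually adjacent (a clique of size 4), so at least 4 colors are needed.
4 colors suffice: color 1 → {D}; color 2 → {B}; color 3 → {C}; color 4 → {A, E}. No two adjacent vertices share a color.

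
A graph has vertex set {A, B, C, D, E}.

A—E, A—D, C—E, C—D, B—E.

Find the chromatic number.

A and E are adjacent, so at least 2 colors are needed.
2 colors suffice: color red → {D, E}; color blue → {A, B, C}. Every edge joins two different colors.

2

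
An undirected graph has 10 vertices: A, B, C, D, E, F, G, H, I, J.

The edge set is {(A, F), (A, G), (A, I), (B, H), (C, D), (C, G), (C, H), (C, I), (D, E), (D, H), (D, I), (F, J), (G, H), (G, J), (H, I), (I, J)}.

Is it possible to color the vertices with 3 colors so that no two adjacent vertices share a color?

No

C, D, H, I are mutually adjacent (a clique of size 4), so at least 4 colors are needed.
So 3 colors are not enough.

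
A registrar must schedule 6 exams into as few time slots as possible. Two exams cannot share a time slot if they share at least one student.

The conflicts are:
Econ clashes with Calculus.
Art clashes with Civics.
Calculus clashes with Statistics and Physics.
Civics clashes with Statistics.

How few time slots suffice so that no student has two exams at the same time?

2

Art and Civics conflict, so at least 2 time slots are needed.
A valid assignment using 2 time slots: Econ=2, Art=2, Calculus=1, Civics=1, Statistics=2, Physics=2. Each listed conflict is separated.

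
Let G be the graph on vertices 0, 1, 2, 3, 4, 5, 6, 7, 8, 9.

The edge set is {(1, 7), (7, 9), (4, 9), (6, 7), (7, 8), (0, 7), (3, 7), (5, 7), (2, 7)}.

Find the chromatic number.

3 and 7 are adjacent, so at least 2 colors are needed.
2 colors suffice: color a → {4, 7}; color b → {0, 1, 2, 3, 5, 6, 8, 9}. Each edge has distinct colors on its endpoints.

2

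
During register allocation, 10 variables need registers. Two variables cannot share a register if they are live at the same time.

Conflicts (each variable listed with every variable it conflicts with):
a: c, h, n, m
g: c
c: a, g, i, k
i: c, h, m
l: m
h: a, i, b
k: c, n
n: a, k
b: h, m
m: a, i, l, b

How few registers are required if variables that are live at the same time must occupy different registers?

i and h conflict, so at least 2 registers are needed.
Using 2 registers: a=2, g=2, c=1, i=2, l=2, h=1, k=2, n=1, b=2, m=1. Each listed conflict is separated.

2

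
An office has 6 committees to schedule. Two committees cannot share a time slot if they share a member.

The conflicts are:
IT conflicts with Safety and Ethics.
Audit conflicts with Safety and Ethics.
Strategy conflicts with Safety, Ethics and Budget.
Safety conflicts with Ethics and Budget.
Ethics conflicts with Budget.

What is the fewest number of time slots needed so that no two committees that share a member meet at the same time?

Strategy, Safety, Ethics, Budget are mutually in conflict, so at least 4 time slots are needed.
A valid assignment using 4 time slots: IT=3, Audit=3, Strategy=4, Safety=1, Ethics=2, Budget=3. No two conflicting committees share a time slot.

4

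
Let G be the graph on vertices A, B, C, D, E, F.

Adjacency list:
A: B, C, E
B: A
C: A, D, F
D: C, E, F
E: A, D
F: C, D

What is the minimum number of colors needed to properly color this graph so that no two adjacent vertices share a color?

C, D, F are pairwise adjacent, so at least 3 colors are needed.
3 colors suffice: color red → {B, C, E}; color blue → {A, D}; color green → {F}. Every edge joins two different colors.

3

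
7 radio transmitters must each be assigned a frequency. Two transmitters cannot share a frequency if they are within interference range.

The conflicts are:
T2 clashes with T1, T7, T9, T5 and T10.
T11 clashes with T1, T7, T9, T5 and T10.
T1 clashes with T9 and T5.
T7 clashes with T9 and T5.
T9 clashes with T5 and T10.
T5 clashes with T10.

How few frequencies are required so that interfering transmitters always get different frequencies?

4

T11, T7, T9, T5 all conflict with each other, so at least 4 frequencies are needed.
A valid assignment using 4 frequencies: T2=3, T11=3, T1=4, T7=4, T9=2, T5=1, T10=4. Each listed conflict is separated.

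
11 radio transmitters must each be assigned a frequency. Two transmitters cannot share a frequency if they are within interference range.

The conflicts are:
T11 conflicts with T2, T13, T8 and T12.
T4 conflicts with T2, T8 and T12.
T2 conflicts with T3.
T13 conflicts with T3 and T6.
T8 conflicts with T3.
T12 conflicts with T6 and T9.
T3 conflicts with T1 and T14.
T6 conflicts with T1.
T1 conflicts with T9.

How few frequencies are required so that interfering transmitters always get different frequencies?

T13 and T6 conflict, so at least 2 frequencies are needed.
2 frequencies suffice: frequency 1 → {T11, T4, T3, T6, T9}; frequency 2 → {T2, T13, T8, T12, T1, T14}. Each listed conflict is separated.

2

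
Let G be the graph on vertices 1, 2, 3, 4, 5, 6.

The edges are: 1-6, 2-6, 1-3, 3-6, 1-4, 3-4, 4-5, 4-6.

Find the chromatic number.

1, 3, 4, 6 are pairwise adjacent (a clique of size 4), so at least 4 colors are needed.
One proper 4-coloring: 1=green, 2=blue, 3=yellow, 4=blue, 5=red, 6=red. No two adjacent vertices share a color.

4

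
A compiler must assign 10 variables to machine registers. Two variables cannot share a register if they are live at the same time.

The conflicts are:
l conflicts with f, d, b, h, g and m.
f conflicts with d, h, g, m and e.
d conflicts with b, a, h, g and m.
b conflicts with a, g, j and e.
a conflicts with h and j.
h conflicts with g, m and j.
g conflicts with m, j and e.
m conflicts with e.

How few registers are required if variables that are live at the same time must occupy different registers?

6

l, f, d, h, g, m all conflict with each other, so at least 6 registers are needed.
6 registers suffice: register 1 → {a, g}; register 2 → {b, h}; register 3 → {d, j, e}; register 4 → {l}; register 5 → {m}; register 6 → {f}. Each listed conflict is separated.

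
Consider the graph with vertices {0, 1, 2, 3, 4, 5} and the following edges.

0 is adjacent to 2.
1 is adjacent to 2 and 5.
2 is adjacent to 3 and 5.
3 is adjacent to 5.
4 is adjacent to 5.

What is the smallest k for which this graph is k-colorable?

3

1, 2, 5 are pairwise adjacent, so at least 3 colors are needed.
A valid assignment using 3 colors: 0=b, 1=c, 2=a, 3=c, 4=a, 5=b. No two adjacent vertices share a color.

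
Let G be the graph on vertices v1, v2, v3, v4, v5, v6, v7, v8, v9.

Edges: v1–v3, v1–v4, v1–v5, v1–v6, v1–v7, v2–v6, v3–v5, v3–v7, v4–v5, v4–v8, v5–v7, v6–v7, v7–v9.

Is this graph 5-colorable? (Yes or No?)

Yes

The chromatic number is 4. v1, v3, v5, v7 are pairwise adjacent (a clique of size 4), so at least 4 colors are needed.
4 colors suffice: color 1 → {v1, v2, v8, v9}; color 2 → {v4, v7}; color 3 → {v5, v6}; color 4 → {v3}.
Since 5 ≥ 4, a proper 5-coloring certainly exists.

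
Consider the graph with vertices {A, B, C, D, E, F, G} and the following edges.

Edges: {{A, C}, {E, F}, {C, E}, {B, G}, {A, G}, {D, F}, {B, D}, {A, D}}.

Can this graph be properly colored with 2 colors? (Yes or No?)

No

The cycle C-E-F-D-A-C has odd length 5, so it cannot be 2-colored; at least 3 colors are needed.
So 2 colors are not enough.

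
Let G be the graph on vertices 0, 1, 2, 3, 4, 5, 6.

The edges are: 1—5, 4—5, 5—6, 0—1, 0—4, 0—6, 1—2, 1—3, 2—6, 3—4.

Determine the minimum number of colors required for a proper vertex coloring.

0 and 6 are adjacent, so at least 2 colors are needed.
2 colors suffice: 0=b, 1=a, 2=b, 3=b, 4=a, 5=b, 6=a. No two adjacent vertices share a color.

2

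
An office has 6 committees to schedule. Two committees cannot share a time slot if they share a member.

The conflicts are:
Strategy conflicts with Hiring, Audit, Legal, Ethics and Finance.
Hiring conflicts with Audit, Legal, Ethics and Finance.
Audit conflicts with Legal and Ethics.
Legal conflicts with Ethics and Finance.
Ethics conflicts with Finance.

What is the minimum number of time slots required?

5

Strategy, Hiring, Legal, Ethics, Finance pairwise conflict, so at least 5 time slots are needed.
A valid assignment using 5 time slots: Strategy=3, Hiring=2, Audit=5, Legal=1, Ethics=4, Finance=5. Every pair that conflicts lands in different time slots.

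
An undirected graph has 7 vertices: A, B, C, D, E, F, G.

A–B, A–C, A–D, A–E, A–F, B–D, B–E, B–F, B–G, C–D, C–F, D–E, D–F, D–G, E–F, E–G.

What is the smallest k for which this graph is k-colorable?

A, B, D, E, F are pairwise adjacent (a clique of size 5), so at least 5 colors are needed.
5 colors suffice: color 1 → {D}; color 2 → {C, E}; color 3 → {F, G}; color 4 → {B}; color 5 → {A}. No two adjacent vertices share a color.

5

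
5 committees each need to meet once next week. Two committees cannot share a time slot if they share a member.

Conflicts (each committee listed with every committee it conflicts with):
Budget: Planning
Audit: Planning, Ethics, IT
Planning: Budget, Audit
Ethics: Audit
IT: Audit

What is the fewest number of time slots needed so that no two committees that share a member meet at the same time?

Budget and Planning conflict, so at least 2 time slots are needed.
2 time slots suffice: time slot 1 → {Budget, Audit}; time slot 2 → {Planning, Ethics, IT}. Every pair that conflicts lands in different time slots.

2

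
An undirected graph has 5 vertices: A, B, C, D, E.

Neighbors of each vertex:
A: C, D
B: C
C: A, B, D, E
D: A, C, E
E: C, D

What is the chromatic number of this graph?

C, D, E are mutually adjacent, so at least 3 colors are needed.
3 colors suffice: color 1 → {C}; color 2 → {B, D}; color 3 → {A, E}. Every edge joins two different colors.

3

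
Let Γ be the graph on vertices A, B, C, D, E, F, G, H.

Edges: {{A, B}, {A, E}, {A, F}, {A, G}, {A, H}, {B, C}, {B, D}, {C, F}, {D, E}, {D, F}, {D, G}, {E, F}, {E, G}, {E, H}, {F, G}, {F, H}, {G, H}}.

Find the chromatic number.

5

A, E, F, G, H form a clique, so at least 5 colors are needed.
One proper 5-coloring: A=3, B=1, C=2, D=3, E=2, F=1, G=4, H=5. No two adjacent vertices share a color.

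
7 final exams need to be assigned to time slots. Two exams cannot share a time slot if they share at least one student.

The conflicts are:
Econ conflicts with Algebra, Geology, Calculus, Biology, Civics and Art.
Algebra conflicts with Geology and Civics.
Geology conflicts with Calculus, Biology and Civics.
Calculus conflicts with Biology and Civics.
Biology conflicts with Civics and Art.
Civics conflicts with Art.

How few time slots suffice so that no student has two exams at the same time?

Econ, Geology, Calculus, Biology, Civics pairwise conflict, so at least 5 time slots are needed.
5 time slots suffice: time slot 1 → {Civics}; time slot 2 → {Econ}; time slot 3 → {Algebra, Biology}; time slot 4 → {Geology, Art}; time slot 5 → {Calculus}. Every pair that conflicts lands in different time slots.

5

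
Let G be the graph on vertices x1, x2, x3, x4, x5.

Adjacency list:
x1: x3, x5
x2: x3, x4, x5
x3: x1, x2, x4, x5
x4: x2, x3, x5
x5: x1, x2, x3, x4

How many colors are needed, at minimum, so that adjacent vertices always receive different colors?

x2, x3, x4, x5 form a clique, so at least 4 colors are needed.
4 colors suffice: x1=green, x2=green, x3=red, x4=yellow, x5=blue. Every edge joins two different colors.

4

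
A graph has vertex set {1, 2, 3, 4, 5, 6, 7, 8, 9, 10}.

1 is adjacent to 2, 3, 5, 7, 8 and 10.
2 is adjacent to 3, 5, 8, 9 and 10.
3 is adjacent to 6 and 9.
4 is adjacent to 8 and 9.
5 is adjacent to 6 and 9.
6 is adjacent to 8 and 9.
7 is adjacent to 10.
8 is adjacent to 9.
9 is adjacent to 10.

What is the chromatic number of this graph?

6, 8, 9 form a triangle, so at least 3 colors are needed.
One proper 3-coloring: 1=red, 2=blue, 3=green, 4=blue, 5=green, 6=blue, 7=blue, 8=green, 9=red, 10=green. Every edge joins two different colors.

3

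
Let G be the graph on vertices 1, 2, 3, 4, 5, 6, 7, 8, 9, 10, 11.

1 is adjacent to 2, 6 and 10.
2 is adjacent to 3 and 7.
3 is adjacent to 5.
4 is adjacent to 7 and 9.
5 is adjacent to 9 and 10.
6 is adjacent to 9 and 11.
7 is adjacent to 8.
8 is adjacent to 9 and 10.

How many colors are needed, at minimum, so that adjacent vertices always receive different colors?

The cycle 8-7-2-1-10-8 has odd length 5, so it cannot be 2-colored; at least 3 colors are needed.
3 colors suffice: color a → {2, 9, 10, 11}; color b → {4, 5, 6, 8}; color c → {1, 3, 7}. No two adjacent vertices share a color.

3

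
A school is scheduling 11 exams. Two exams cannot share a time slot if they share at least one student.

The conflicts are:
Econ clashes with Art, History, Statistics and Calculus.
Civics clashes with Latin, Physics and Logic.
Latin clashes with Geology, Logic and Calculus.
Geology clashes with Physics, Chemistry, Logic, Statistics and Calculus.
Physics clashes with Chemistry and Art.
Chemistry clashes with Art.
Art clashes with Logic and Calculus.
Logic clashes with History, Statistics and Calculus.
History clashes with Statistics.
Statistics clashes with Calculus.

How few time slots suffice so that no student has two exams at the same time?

4

Latin, Geology, Logic, Calculus are mutually in conflict, so at least 4 time slots are needed.
Using 4 time slots: Econ=1, Civics=2, Latin=4, Geology=3, Physics=1, Chemistry=2, Art=3, Logic=1, History=2, Statistics=4, Calculus=2. Every pair that conflicts lands in different time slots.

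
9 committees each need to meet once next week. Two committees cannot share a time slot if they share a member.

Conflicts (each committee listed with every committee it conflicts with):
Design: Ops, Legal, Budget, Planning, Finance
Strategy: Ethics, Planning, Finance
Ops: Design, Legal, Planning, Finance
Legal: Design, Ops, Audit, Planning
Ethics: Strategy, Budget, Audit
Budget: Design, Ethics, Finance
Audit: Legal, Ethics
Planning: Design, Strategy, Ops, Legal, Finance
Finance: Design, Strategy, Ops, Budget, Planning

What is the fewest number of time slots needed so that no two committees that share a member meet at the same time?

Design, Ops, Planning, Finance are mutually in conflict, so at least 4 time slots are needed.
4 time slots suffice: Design=3, Strategy=3, Ops=4, Legal=2, Ethics=2, Budget=1, Audit=1, Planning=1, Finance=2. Each listed conflict is separated.

4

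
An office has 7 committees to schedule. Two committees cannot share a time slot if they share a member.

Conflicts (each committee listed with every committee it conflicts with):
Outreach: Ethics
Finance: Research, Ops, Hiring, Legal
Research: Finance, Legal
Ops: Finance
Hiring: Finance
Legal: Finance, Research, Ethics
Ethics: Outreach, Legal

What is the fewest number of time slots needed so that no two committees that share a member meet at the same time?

3

Finance, Research, Legal pairwise conflict, so at least 3 time slots are needed.
3 time slots suffice: time slot 1 → {Finance, Ethics}; time slot 2 → {Outreach, Ops, Hiring, Legal}; time slot 3 → {Research}. Every pair that conflicts lands in different time slots.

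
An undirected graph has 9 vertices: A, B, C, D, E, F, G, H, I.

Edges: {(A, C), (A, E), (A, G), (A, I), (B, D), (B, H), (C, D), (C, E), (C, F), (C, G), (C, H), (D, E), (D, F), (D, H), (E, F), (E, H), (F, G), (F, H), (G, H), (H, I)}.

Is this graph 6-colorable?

The chromatic number is 5. C, D, E, F, H form a clique, so at least 5 colors are needed.
One proper 5-coloring: A=1, B=2, C=2, D=5, E=3, F=4, G=3, H=1, I=2.
Since 6 ≥ 5, a proper 6-coloring certainly exists.

Yes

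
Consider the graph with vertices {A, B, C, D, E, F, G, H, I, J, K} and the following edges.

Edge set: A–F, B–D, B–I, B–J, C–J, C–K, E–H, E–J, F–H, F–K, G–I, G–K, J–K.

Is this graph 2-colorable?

No

C, J, K are pairwise adjacent, so at least 3 colors are needed.
So 2 colors are not enough.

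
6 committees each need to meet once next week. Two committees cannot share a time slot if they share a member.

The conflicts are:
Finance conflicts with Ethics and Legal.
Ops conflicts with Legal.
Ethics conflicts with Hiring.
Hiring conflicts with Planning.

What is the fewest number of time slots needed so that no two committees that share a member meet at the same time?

Finance and Ethics conflict, so at least 2 time slots are needed.
A valid assignment using 2 time slots: Finance=1, Ops=1, Ethics=2, Hiring=1, Legal=2, Planning=2. Each listed conflict is separated.

2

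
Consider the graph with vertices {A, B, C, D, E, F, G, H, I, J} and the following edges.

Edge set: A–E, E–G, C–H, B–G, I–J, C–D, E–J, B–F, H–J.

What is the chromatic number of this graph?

C and H are adjacent, so at least 2 colors are needed.
One proper 2-coloring: A=blue, B=red, C=blue, D=red, E=red, F=blue, G=blue, H=red, I=red, J=blue. Each edge has distinct colors on its endpoints.

2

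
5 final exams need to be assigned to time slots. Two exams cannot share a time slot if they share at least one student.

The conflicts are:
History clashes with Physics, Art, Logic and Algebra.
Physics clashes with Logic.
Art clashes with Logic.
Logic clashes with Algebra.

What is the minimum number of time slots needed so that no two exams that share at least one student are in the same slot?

3

History, Logic, Algebra all conflict with each other, so at least 3 time slots are needed.
3 time slots suffice: time slot 1 → {History}; time slot 2 → {Logic}; time slot 3 → {Physics, Art, Algebra}. Each listed conflict is separated.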